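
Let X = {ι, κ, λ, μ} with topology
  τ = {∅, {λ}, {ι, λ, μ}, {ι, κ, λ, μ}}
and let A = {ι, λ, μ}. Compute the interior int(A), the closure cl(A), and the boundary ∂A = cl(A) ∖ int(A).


int(A) = {ι, λ, μ}, cl(A) = {ι, κ, λ, μ}, ∂A = {κ}.

Closed sets in (X, τ) are complements of opens:
  closed(X, τ) = {∅, {κ}, {ι, κ, μ}, {ι, κ, λ, μ}}.
int(A) = ⋃ {U ∈ τ : U ⊆ A}. Opens contained in A: ∅, {λ}, {ι, λ, μ}.
Taking the union of these: int(A) = {ι, λ, μ}.
cl(A) = ⋂ {C closed : A ⊆ C}. Closed sets containing A: {ι, κ, λ, μ}.
Intersecting these: cl(A) = {ι, κ, λ, μ}.
∂A = cl(A) ∖ int(A) = {ι, κ, λ, μ} ∖ {ι, λ, μ} = {κ}.


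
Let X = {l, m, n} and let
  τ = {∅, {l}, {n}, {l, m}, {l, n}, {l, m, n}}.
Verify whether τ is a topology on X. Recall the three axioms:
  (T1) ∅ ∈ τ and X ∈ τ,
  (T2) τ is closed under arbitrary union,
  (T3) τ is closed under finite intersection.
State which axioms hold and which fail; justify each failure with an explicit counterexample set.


τ IS a topology on X.

Axiom (T1): ∅ ∈ τ? Yes; X ∈ τ? Yes.
Axiom (T2/T3): check pairwise unions and intersections of members of τ.
All pairwise intersections and unions checked — each lies in τ. Therefore τ satisfies (T1), (T2), (T3): it IS a topology on X.


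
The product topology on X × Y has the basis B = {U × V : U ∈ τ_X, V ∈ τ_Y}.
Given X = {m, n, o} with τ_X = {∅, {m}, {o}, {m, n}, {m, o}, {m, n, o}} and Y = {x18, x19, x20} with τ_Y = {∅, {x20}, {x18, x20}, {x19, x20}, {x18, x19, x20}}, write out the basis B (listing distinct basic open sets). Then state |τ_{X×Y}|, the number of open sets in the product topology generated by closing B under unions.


Basis B = {∅ × ∅, {m} × {x20}, {o} × {x20}, {m} × {x18, x20}, {m} × {x19, x20}, {m, n} × {x20}, {m, o} × {x20}, {o} × {x18, x20}, {o} × {x19, x20}, {m} × {x18, x19, x20}, {m, n, o} × {x20}, {o} × {x18, x19, x20}, {m, n} × {x18, x20}, {m, o} × {x18, x20}, {m, n} × {x19, x20}, {m, o} × {x19, x20}, {m, n} × {x18, x19, x20}, {m, o} × {x18, x19, x20}, {m, n, o} × {x18, x20}, {m, n, o} × {x19, x20}, {m, n, o} × {x18, x19, x20}}; |τ_{X×Y}| = 70.

Enumerate products U × V with U ∈ τ_X, V ∈ τ_Y (deduplicated):
  ∅ × ∅ = {} (∅)
  {m} × {x20} = {(m,x20)}
  {o} × {x20} = {(o,x20)}
  {m} × {x18, x20} = {(m,x18), (m,x20)}
  {m} × {x19, x20} = {(m,x19), (m,x20)}
  {m, n} × {x20} = {(m,x20), (n,x20)}
  {m, o} × {x20} = {(m,x20), (o,x20)}
  {o} × {x18, x20} = {(o,x18), (o,x20)}
  {o} × {x19, x20} = {(o,x19), (o,x20)}
  {m} × {x18, x19, x20} = {(m,x18), (m,x19), (m,x20)}
  {m, n, o} × {x20} = {(m,x20), (n,x20), (o,x20)}
  {o} × {x18, x19, x20} = {(o,x18), (o,x19), (o,x20)}
  {m, n} × {x18, x20} = {(m,x18), (m,x20), (n,x18), (n,x20)}
  {m, o} × {x18, x20} = {(m,x18), (m,x20), (o,x18), (o,x20)}
  {m, n} × {x19, x20} = {(m,x19), (m,x20), (n,x19), (n,x20)}
  {m, o} × {x19, x20} = {(m,x19), (m,x20), (o,x19), (o,x20)}
  {m, n} × {x18, x19, x20} = {(m,x18), (m,x19), (m,x20), (n,x18), (n,x19), (n,x20)}
  {m, o} × {x18, x19, x20} = {(m,x18), (m,x19), (m,x20), (o,x18), (o,x19), (o,x20)}
  {m, n, o} × {x18, x20} = {(m,x18), (m,x20), (n,x18), (n,x20), (o,x18), (o,x20)}
  {m, n, o} × {x19, x20} = {(m,x19), (m,x20), (n,x19), (n,x20), (o,x19), (o,x20)}
  {m, n, o} × {x18, x19, x20} = {(m,x18), (m,x19), (m,x20), (n,x18), (n,x19), (n,x20), (o,x18), (o,x19), (o,x20)}
These 21 distinct sets form the basis B.
Close under arbitrary unions to get τ_{X×Y}; counting gives |τ_{X×Y}| = 70.


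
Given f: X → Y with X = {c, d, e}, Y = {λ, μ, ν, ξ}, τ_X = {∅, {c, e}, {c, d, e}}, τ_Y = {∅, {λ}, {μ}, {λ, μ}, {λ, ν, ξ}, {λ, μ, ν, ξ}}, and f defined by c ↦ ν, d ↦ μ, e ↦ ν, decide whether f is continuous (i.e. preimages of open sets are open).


f is NOT continuous.

Compute f^{-1}(U) for each U ∈ τ_Y:
  U = ∅: f^{-1}(U) = ∅ ∈ τ_X ✓.
  U = {λ}: f^{-1}(U) = ∅ ∈ τ_X ✓.
  U = {μ}: f^{-1}(U) = {d} ∉ τ_X ✗.
  U = {λ, μ}: f^{-1}(U) = {d} ∉ τ_X ✗.
  U = {λ, ν, ξ}: f^{-1}(U) = {c, e} ∈ τ_X ✓.
  U = {λ, μ, ν, ξ}: f^{-1}(U) = {c, d, e} ∈ τ_X ✓.
Found U = {μ} with f^{-1}(U) = {d} not in τ_X. Therefore f is NOT continuous.


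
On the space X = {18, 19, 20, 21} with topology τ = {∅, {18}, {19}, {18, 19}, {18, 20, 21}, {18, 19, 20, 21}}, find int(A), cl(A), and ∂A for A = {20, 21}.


int(A) = ∅, cl(A) = {20, 21}, ∂A = {20, 21}.

Closed sets in (X, τ) are complements of opens:
  closed(X, τ) = {∅, {19}, {20, 21}, {18, 20, 21}, {19, 20, 21}, {18, 19, 20, 21}}.
int(A) = ⋃ {U ∈ τ : U ⊆ A}. Opens contained in A: ∅.
Taking the union of these: int(A) = ∅.
cl(A) = ⋂ {C closed : A ⊆ C}. Closed sets containing A: {20, 21}, {18, 20, 21}, {19, 20, 21}, {18, 19, 20, 21}.
Intersecting these: cl(A) = {20, 21}.
∂A = cl(A) ∖ int(A) = {20, 21} ∖ ∅ = {20, 21}.


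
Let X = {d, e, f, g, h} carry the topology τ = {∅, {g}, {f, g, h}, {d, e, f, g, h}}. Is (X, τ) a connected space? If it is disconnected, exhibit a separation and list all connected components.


(X, τ) is connected.

Find clopen sets (U ∈ τ with X ∖ U ∈ τ):
  U = ∅, X ∖ U = {d, e, f, g, h} — both open, so U is clopen.
  U = {d, e, f, g, h}, X ∖ U = ∅ — both open, so U is clopen.
Only trivial clopens (∅ and X) exist, so (X, τ) is connected.
Compute connected components by grouping points that agree on all clopens:
  component: {d, e, f, g, h}


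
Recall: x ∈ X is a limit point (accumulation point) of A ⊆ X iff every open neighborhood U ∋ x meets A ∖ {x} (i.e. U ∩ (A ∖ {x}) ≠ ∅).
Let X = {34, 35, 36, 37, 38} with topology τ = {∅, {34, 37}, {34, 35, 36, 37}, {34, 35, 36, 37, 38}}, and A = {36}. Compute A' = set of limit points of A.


A' = {35, 38}

For each x ∈ X, list the open sets U ∈ τ with x ∈ U, then check whether U ∩ (A ∖ {x}) ≠ ∅ for every such U.
  x = 34: open {34, 37} ∋ x has {34, 37} ∩ (A ∖ {34}) = ∅, so x is NOT a limit point.
  x = 35: opens ∋ x are {34, 35, 36, 37}, {34, 35, 36, 37, 38}; each meets A ∖ {35}, so x IS a limit point.
  x = 36: open {34, 35, 36, 37} ∋ x has {34, 35, 36, 37} ∩ (A ∖ {36}) = ∅, so x is NOT a limit point.
  x = 37: open {34, 37} ∋ x has {34, 37} ∩ (A ∖ {37}) = ∅, so x is NOT a limit point.
  x = 38: opens ∋ x are {34, 35, 36, 37, 38}; each meets A ∖ {38}, so x IS a limit point.
Collecting: A' = {35, 38}.


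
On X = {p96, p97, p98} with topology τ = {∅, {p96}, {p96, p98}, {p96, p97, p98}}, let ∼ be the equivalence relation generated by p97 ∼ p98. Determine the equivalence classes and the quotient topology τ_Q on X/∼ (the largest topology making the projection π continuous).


X/∼ = {[p96], [p97=p98]}; |τ_Q| = 3.

Equivalence classes: [p96], [p97=p98].
Quotient map π: X → X/∼ sends p96 ↦ [p96], p97 ↦ [p97=p98], p98 ↦ [p97=p98].
For each subset V ⊆ X/∼, compute π^{-1}(V) ⊆ X and check whether π^{-1}(V) ∈ τ. V is open in τ_Q iff π^{-1}(V) ∈ τ.
  V = {}: π^{-1}(V) = ∅ ∈ τ ✓.
  V = {[p96]}: π^{-1}(V) = {p96} ∈ τ ✓.
  V = {[p97=p98]}: π^{-1}(V) = {p97, p98} ∉ τ ✗.
  V = {[p96], [p97=p98]}: π^{-1}(V) = {p96, p97, p98} ∈ τ ✓.
Open sets in the quotient: τ_Q = {{}, {[p96]}, {[p96], [p97=p98]}} (3 elements).


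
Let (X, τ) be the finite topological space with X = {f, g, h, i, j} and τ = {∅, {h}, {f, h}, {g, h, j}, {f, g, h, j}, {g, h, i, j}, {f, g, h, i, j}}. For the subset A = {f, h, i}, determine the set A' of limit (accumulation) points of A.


A' = {f, g, i, j}

For each x ∈ X, list the open sets U ∈ τ with x ∈ U, then check whether U ∩ (A ∖ {x}) ≠ ∅ for every such U.
  x = f: opens ∋ x are {f, h}, {f, g, h, j}, {f, g, h, i, j}; each meets A ∖ {f}, so x IS a limit point.
  x = g: opens ∋ x are {g, h, j}, {f, g, h, j}, {g, h, i, j}, {f, g, h, i, j}; each meets A ∖ {g}, so x IS a limit point.
  x = h: open {h} ∋ x has {h} ∩ (A ∖ {h}) = ∅, so x is NOT a limit point.
  x = i: opens ∋ x are {g, h, i, j}, {f, g, h, i, j}; each meets A ∖ {i}, so x IS a limit point.
  x = j: opens ∋ x are {g, h, j}, {f, g, h, j}, {g, h, i, j}, {f, g, h, i, j}; each meets A ∖ {j}, so x IS a limit point.
Collecting: A' = {f, g, i, j}.


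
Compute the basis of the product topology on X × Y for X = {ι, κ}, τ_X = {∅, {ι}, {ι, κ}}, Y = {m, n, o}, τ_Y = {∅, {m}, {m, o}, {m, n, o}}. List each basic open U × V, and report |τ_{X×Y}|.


Basis B = {∅ × ∅, {ι} × {m}, {ι} × {m, o}, {ι, κ} × {m}, {ι} × {m, n, o}, {ι, κ} × {m, o}, {ι, κ} × {m, n, o}}; |τ_{X×Y}| = 10.

Enumerate products U × V with U ∈ τ_X, V ∈ τ_Y (deduplicated):
  ∅ × ∅ = {} (∅)
  {ι} × {m} = {(ι,m)}
  {ι} × {m, o} = {(ι,m), (ι,o)}
  {ι, κ} × {m} = {(ι,m), (κ,m)}
  {ι} × {m, n, o} = {(ι,m), (ι,n), (ι,o)}
  {ι, κ} × {m, o} = {(ι,m), (ι,o), (κ,m), (κ,o)}
  {ι, κ} × {m, n, o} = {(ι,m), (ι,n), (ι,o), (κ,m), (κ,n), (κ,o)}
These 7 distinct sets form the basis B.
Close under arbitrary unions to get τ_{X×Y}; counting gives |τ_{X×Y}| = 10.


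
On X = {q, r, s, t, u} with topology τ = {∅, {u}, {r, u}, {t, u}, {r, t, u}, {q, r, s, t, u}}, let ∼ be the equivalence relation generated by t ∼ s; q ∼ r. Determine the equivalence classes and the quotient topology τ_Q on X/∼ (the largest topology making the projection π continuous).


X/∼ = {[q=r], [s=t], [u]}; |τ_Q| = 3.

Equivalence classes: [q=r], [s=t], [u].
Quotient map π: X → X/∼ sends q ↦ [q=r], r ↦ [q=r], s ↦ [s=t], t ↦ [s=t], u ↦ [u].
For each subset V ⊆ X/∼, compute π^{-1}(V) ⊆ X and check whether π^{-1}(V) ∈ τ. V is open in τ_Q iff π^{-1}(V) ∈ τ.
  V = {}: π^{-1}(V) = ∅ ∈ τ ✓.
  V = {[q=r]}: π^{-1}(V) = {q, r} ∉ τ ✗.
  V = {[s=t]}: π^{-1}(V) = {s, t} ∉ τ ✗.
  V = {[q=r], [s=t]}: π^{-1}(V) = {q, r, s, t} ∉ τ ✗.
  V = {[u]}: π^{-1}(V) = {u} ∈ τ ✓.
  V = {[q=r], [u]}: π^{-1}(V) = {q, r, u} ∉ τ ✗.
  V = {[s=t], [u]}: π^{-1}(V) = {s, t, u} ∉ τ ✗.
  V = {[q=r], [s=t], [u]}: π^{-1}(V) = {q, r, s, t, u} ∈ τ ✓.
Open sets in the quotient: τ_Q = {{}, {[u]}, {[q=r], [s=t], [u]}} (3 elements).


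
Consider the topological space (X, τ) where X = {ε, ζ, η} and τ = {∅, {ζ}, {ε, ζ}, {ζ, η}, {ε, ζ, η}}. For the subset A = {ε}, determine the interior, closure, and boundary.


int(A) = ∅, cl(A) = {ε}, ∂A = {ε}.

Closed sets in (X, τ) are complements of opens:
  closed(X, τ) = {∅, {ε}, {η}, {ε, η}, {ε, ζ, η}}.
int(A) = ⋃ {U ∈ τ : U ⊆ A}. Opens contained in A: ∅.
Taking the union of these: int(A) = ∅.
cl(A) = ⋂ {C closed : A ⊆ C}. Closed sets containing A: {ε}, {ε, η}, {ε, ζ, η}.
Intersecting these: cl(A) = {ε}.
∂A = cl(A) ∖ int(A) = {ε} ∖ ∅ = {ε}.


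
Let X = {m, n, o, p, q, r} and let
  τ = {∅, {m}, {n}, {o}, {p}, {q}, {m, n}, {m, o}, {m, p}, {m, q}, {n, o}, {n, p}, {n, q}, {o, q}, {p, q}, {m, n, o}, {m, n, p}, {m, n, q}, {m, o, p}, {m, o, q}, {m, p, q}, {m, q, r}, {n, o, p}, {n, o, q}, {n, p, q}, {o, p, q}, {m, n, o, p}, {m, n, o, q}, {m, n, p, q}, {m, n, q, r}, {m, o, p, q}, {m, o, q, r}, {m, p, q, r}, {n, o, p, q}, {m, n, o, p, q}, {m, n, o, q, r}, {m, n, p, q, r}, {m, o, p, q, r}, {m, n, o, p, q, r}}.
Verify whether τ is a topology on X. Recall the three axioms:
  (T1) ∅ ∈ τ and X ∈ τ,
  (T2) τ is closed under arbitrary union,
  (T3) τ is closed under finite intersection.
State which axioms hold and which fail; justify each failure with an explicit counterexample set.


τ is NOT a topology on X.

Axiom (T1): ∅ ∈ τ? Yes; X ∈ τ? Yes.
Axiom (T2/T3): check pairwise unions and intersections of members of τ.
Counterexample for (T2): {o} ∪ {p} = {o, p} ∉ τ. Therefore τ is NOT a topology.


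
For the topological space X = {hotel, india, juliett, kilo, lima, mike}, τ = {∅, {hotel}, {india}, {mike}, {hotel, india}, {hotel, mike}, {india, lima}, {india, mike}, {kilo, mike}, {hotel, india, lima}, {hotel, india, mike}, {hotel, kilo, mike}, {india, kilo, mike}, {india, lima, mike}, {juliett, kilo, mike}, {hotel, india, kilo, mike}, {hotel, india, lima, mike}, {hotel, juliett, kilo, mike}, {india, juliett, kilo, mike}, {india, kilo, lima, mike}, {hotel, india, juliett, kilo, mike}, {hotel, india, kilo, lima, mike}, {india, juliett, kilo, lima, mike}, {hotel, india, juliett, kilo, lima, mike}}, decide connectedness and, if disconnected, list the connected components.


(X, τ) is disconnected; components = [{hotel}, {india, lima}, {juliett, kilo, mike}].

Find clopen sets (U ∈ τ with X ∖ U ∈ τ):
  U = ∅, X ∖ U = {hotel, india, juliett, kilo, lima, mike} — both open, so U is clopen.
  U = {hotel}, X ∖ U = {india, juliett, kilo, lima, mike} — both open, so U is clopen.
  U = {india, lima}, X ∖ U = {hotel, juliett, kilo, mike} — both open, so U is clopen.
  U = {hotel, india, lima}, X ∖ U = {juliett, kilo, mike} — both open, so U is clopen.
  U = {juliett, kilo, mike}, X ∖ U = {hotel, india, lima} — both open, so U is clopen.
  U = {hotel, juliett, kilo, mike}, X ∖ U = {india, lima} — both open, so U is clopen.
  U = {india, juliett, kilo, lima, mike}, X ∖ U = {hotel} — both open, so U is clopen.
  U = {hotel, india, juliett, kilo, lima, mike}, X ∖ U = ∅ — both open, so U is clopen.
Nontrivial clopen(s) exist: e.g. {hotel}. So (X, τ) is disconnected.
Compute connected components by grouping points that agree on all clopens:
  component: {hotel}
  component: {india, lima}
  component: {juliett, kilo, mike}


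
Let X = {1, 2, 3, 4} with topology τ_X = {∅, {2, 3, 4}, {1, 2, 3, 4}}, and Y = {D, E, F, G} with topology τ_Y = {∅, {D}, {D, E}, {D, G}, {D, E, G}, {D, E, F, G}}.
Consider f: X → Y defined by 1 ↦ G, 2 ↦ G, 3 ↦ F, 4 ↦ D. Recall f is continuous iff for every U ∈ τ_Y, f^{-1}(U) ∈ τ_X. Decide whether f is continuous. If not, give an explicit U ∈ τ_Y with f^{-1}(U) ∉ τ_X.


f is NOT continuous.

Compute f^{-1}(U) for each U ∈ τ_Y:
  U = ∅: f^{-1}(U) = ∅ ∈ τ_X ✓.
  U = {D}: f^{-1}(U) = {4} ∉ τ_X ✗.
  U = {D, E}: f^{-1}(U) = {4} ∉ τ_X ✗.
  U = {D, G}: f^{-1}(U) = {1, 2, 4} ∉ τ_X ✗.
  U = {D, E, G}: f^{-1}(U) = {1, 2, 4} ∉ τ_X ✗.
  U = {D, E, F, G}: f^{-1}(U) = {1, 2, 3, 4} ∈ τ_X ✓.
Found U = {D} with f^{-1}(U) = {4} not in τ_X. Therefore f is NOT continuous.


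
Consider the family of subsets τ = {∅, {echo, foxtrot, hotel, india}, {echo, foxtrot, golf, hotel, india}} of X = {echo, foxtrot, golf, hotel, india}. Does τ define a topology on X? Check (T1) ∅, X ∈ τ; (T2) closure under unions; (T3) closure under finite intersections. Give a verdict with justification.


τ IS a topology on X.

Axiom (T1): ∅ ∈ τ? Yes; X ∈ τ? Yes.
Axiom (T2/T3): check pairwise unions and intersections of members of τ.
All pairwise intersections and unions checked — each lies in τ. Therefore τ satisfies (T1), (T2), (T3): it IS a topology on X.


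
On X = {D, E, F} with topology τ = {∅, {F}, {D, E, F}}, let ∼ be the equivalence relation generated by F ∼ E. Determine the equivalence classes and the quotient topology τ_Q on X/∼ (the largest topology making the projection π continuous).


X/∼ = {[D], [E=F]}; |τ_Q| = 2.

Equivalence classes: [D], [E=F].
Quotient map π: X → X/∼ sends D ↦ [D], E ↦ [E=F], F ↦ [E=F].
For each subset V ⊆ X/∼, compute π^{-1}(V) ⊆ X and check whether π^{-1}(V) ∈ τ. V is open in τ_Q iff π^{-1}(V) ∈ τ.
  V = {}: π^{-1}(V) = ∅ ∈ τ ✓.
  V = {[D]}: π^{-1}(V) = {D} ∉ τ ✗.
  V = {[E=F]}: π^{-1}(V) = {E, F} ∉ τ ✗.
  V = {[D], [E=F]}: π^{-1}(V) = {D, E, F} ∈ τ ✓.
Open sets in the quotient: τ_Q = {{}, {[D], [E=F]}} (2 elements).


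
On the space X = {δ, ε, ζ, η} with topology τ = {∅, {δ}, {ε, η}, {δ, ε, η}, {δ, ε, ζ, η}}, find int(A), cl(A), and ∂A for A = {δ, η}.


int(A) = {δ}, cl(A) = {δ, ε, ζ, η}, ∂A = {ε, ζ, η}.

Closed sets in (X, τ) are complements of opens:
  closed(X, τ) = {∅, {ζ}, {δ, ζ}, {ε, ζ, η}, {δ, ε, ζ, η}}.
int(A) = ⋃ {U ∈ τ : U ⊆ A}. Opens contained in A: ∅, {δ}.
Taking the union of these: int(A) = {δ}.
cl(A) = ⋂ {C closed : A ⊆ C}. Closed sets containing A: {δ, ε, ζ, η}.
Intersecting these: cl(A) = {δ, ε, ζ, η}.
∂A = cl(A) ∖ int(A) = {δ, ε, ζ, η} ∖ {δ} = {ε, ζ, η}.


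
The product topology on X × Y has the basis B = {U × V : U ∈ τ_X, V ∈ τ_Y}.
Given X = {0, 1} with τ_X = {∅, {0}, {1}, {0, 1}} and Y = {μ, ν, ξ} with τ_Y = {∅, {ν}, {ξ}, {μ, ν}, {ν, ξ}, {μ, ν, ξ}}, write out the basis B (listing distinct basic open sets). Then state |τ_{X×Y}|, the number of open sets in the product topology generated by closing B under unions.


Basis B = {∅ × ∅, {0} × {ν}, {0} × {ξ}, {1} × {ν}, {1} × {ξ}, {0} × {μ, ν}, {0} × {ν, ξ}, {0, 1} × {ν}, {0, 1} × {ξ}, {1} × {μ, ν}, {1} × {ν, ξ}, {0} × {μ, ν, ξ}, {1} × {μ, ν, ξ}, {0, 1} × {μ, ν}, {0, 1} × {ν, ξ}, {0, 1} × {μ, ν, ξ}}; |τ_{X×Y}| = 36.

Enumerate products U × V with U ∈ τ_X, V ∈ τ_Y (deduplicated):
  ∅ × ∅ = {} (∅)
  {0} × {ν} = {(0,ν)}
  {0} × {ξ} = {(0,ξ)}
  {1} × {ν} = {(1,ν)}
  {1} × {ξ} = {(1,ξ)}
  {0} × {μ, ν} = {(0,μ), (0,ν)}
  {0} × {ν, ξ} = {(0,ν), (0,ξ)}
  {0, 1} × {ν} = {(0,ν), (1,ν)}
  {0, 1} × {ξ} = {(0,ξ), (1,ξ)}
  {1} × {μ, ν} = {(1,μ), (1,ν)}
  {1} × {ν, ξ} = {(1,ν), (1,ξ)}
  {0} × {μ, ν, ξ} = {(0,μ), (0,ν), (0,ξ)}
  {1} × {μ, ν, ξ} = {(1,μ), (1,ν), (1,ξ)}
  {0, 1} × {μ, ν} = {(0,μ), (0,ν), (1,μ), (1,ν)}
  {0, 1} × {ν, ξ} = {(0,ν), (0,ξ), (1,ν), (1,ξ)}
  {0, 1} × {μ, ν, ξ} = {(0,μ), (0,ν), (0,ξ), (1,μ), (1,ν), (1,ξ)}
These 16 distinct sets form the basis B.
Close under arbitrary unions to get τ_{X×Y}; counting gives |τ_{X×Y}| = 36.


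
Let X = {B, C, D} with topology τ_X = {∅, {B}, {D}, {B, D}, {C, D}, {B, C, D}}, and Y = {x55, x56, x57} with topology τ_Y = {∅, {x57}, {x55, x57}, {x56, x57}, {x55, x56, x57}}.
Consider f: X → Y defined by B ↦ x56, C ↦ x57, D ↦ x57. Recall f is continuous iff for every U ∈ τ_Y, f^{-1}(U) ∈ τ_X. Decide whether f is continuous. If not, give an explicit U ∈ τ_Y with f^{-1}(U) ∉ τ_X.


f IS continuous.

Compute f^{-1}(U) for each U ∈ τ_Y:
  U = ∅: f^{-1}(U) = ∅ ∈ τ_X ✓.
  U = {x57}: f^{-1}(U) = {C, D} ∈ τ_X ✓.
  U = {x55, x57}: f^{-1}(U) = {C, D} ∈ τ_X ✓.
  U = {x56, x57}: f^{-1}(U) = {B, C, D} ∈ τ_X ✓.
  U = {x55, x56, x57}: f^{-1}(U) = {B, C, D} ∈ τ_X ✓.
Every preimage lies in τ_X, so f IS continuous.


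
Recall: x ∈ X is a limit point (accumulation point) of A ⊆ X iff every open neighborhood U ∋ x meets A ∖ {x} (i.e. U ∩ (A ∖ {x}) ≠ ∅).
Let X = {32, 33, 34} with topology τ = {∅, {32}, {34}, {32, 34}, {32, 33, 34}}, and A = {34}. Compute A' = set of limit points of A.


A' = {33}

For each x ∈ X, list the open sets U ∈ τ with x ∈ U, then check whether U ∩ (A ∖ {x}) ≠ ∅ for every such U.
  x = 32: open {32} ∋ x has {32} ∩ (A ∖ {32}) = ∅, so x is NOT a limit point.
  x = 33: opens ∋ x are {32, 33, 34}; each meets A ∖ {33}, so x IS a limit point.
  x = 34: open {34} ∋ x has {34} ∩ (A ∖ {34}) = ∅, so x is NOT a limit point.
Collecting: A' = {33}.


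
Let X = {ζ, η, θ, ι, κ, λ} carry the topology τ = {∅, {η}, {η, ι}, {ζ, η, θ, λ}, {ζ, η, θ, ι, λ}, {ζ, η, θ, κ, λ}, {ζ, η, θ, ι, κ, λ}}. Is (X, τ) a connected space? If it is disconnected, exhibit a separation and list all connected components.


(X, τ) is connected.

Find clopen sets (U ∈ τ with X ∖ U ∈ τ):
  U = ∅, X ∖ U = {ζ, η, θ, ι, κ, λ} — both open, so U is clopen.
  U = {ζ, η, θ, ι, κ, λ}, X ∖ U = ∅ — both open, so U is clopen.
Only trivial clopens (∅ and X) exist, so (X, τ) is connected.
Compute connected components by grouping points that agree on all clopens:
  component: {ζ, η, θ, ι, κ, λ}


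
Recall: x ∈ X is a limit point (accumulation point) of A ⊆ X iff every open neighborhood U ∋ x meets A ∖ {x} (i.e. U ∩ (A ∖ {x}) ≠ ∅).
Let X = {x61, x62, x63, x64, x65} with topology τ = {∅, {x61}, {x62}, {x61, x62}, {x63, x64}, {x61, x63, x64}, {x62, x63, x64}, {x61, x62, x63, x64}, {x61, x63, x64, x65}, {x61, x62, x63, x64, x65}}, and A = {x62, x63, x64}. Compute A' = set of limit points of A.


A' = {x63, x64, x65}

For each x ∈ X, list the open sets U ∈ τ with x ∈ U, then check whether U ∩ (A ∖ {x}) ≠ ∅ for every such U.
  x = x61: open {x61} ∋ x has {x61} ∩ (A ∖ {x61}) = ∅, so x is NOT a limit point.
  x = x62: open {x62} ∋ x has {x62} ∩ (A ∖ {x62}) = ∅, so x is NOT a limit point.
  x = x63: opens ∋ x are {x63, x64}, {x61, x63, x64}, {x62, x63, x64}, {x61, x62, x63, x64}, {x61, x63, x64, x65}, {x61, x62, x63, x64, x65}; each meets A ∖ {x63}, so x IS a limit point.
  x = x64: opens ∋ x are {x63, x64}, {x61, x63, x64}, {x62, x63, x64}, {x61, x62, x63, x64}, {x61, x63, x64, x65}, {x61, x62, x63, x64, x65}; each meets A ∖ {x64}, so x IS a limit point.
  x = x65: opens ∋ x are {x61, x63, x64, x65}, {x61, x62, x63, x64, x65}; each meets A ∖ {x65}, so x IS a limit point.
Collecting: A' = {x63, x64, x65}.


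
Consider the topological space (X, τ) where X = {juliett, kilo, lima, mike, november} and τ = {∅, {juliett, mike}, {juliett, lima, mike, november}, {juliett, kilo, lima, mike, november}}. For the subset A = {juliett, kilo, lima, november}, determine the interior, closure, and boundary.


int(A) = ∅, cl(A) = {juliett, kilo, lima, mike, november}, ∂A = {juliett, kilo, lima, mike, november}.

Closed sets in (X, τ) are complements of opens:
  closed(X, τ) = {∅, {kilo}, {kilo, lima, november}, {juliett, kilo, lima, mike, november}}.
int(A) = ⋃ {U ∈ τ : U ⊆ A}. Opens contained in A: ∅.
Taking the union of these: int(A) = ∅.
cl(A) = ⋂ {C closed : A ⊆ C}. Closed sets containing A: {juliett, kilo, lima, mike, november}.
Intersecting these: cl(A) = {juliett, kilo, lima, mike, november}.
∂A = cl(A) ∖ int(A) = {juliett, kilo, lima, mike, november} ∖ ∅ = {juliett, kilo, lima, mike, november}.


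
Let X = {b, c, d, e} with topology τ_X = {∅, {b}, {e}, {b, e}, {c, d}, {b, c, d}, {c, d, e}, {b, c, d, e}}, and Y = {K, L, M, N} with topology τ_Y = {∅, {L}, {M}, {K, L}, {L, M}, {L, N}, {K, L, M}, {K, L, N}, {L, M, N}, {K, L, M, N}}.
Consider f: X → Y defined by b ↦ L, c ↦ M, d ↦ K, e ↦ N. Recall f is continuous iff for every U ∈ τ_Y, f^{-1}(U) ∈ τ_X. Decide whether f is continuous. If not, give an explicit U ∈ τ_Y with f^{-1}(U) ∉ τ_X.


f is NOT continuous.

Compute f^{-1}(U) for each U ∈ τ_Y:
  U = ∅: f^{-1}(U) = ∅ ∈ τ_X ✓.
  U = {L}: f^{-1}(U) = {b} ∈ τ_X ✓.
  U = {M}: f^{-1}(U) = {c} ∉ τ_X ✗.
  U = {K, L}: f^{-1}(U) = {b, d} ∉ τ_X ✗.
  U = {L, M}: f^{-1}(U) = {b, c} ∉ τ_X ✗.
  U = {L, N}: f^{-1}(U) = {b, e} ∈ τ_X ✓.
  U = {K, L, M}: f^{-1}(U) = {b, c, d} ∈ τ_X ✓.
  U = {K, L, N}: f^{-1}(U) = {b, d, e} ∉ τ_X ✗.
  U = {L, M, N}: f^{-1}(U) = {b, c, e} ∉ τ_X ✗.
  U = {K, L, M, N}: f^{-1}(U) = {b, c, d, e} ∈ τ_X ✓.
Found U = {M} with f^{-1}(U) = {c} not in τ_X. Therefore f is NOT continuous.


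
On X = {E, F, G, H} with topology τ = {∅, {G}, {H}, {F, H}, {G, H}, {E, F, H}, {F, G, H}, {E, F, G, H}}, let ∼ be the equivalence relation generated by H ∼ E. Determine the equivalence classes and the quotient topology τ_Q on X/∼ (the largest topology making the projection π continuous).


X/∼ = {[E=H], [F], [G]}; |τ_Q| = 4.

Equivalence classes: [E=H], [F], [G].
Quotient map π: X → X/∼ sends E ↦ [E=H], F ↦ [F], G ↦ [G], H ↦ [E=H].
For each subset V ⊆ X/∼, compute π^{-1}(V) ⊆ X and check whether π^{-1}(V) ∈ τ. V is open in τ_Q iff π^{-1}(V) ∈ τ.
  V = {}: π^{-1}(V) = ∅ ∈ τ ✓.
  V = {[E=H]}: π^{-1}(V) = {E, H} ∉ τ ✗.
  V = {[F]}: π^{-1}(V) = {F} ∉ τ ✗.
  V = {[E=H], [F]}: π^{-1}(V) = {E, F, H} ∈ τ ✓.
  V = {[G]}: π^{-1}(V) = {G} ∈ τ ✓.
  V = {[E=H], [G]}: π^{-1}(V) = {E, G, H} ∉ τ ✗.
  V = {[F], [G]}: π^{-1}(V) = {F, G} ∉ τ ✗.
  V = {[E=H], [F], [G]}: π^{-1}(V) = {E, F, G, H} ∈ τ ✓.
Open sets in the quotient: τ_Q = {{}, {[E=H], [F]}, {[G]}, {[E=H], [F], [G]}} (4 elements).


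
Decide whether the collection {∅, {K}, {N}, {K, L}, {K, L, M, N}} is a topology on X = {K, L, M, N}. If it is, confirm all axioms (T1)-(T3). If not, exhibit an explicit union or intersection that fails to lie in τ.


τ is NOT a topology on X.

Axiom (T1): ∅ ∈ τ? Yes; X ∈ τ? Yes.
Axiom (T2/T3): check pairwise unions and intersections of members of τ.
Counterexample for (T2): {K} ∪ {N} = {K, N} ∉ τ. Therefore τ is NOT a topology.


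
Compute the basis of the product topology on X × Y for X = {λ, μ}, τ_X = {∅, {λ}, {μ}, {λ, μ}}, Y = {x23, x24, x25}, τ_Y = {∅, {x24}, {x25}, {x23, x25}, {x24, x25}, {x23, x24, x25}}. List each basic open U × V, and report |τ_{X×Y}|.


Basis B = {∅ × ∅, {λ} × {x24}, {λ} × {x25}, {μ} × {x24}, {μ} × {x25}, {λ} × {x23, x25}, {λ} × {x24, x25}, {λ, μ} × {x24}, {λ, μ} × {x25}, {μ} × {x23, x25}, {μ} × {x24, x25}, {λ} × {x23, x24, x25}, {μ} × {x23, x24, x25}, {λ, μ} × {x23, x25}, {λ, μ} × {x24, x25}, {λ, μ} × {x23, x24, x25}}; |τ_{X×Y}| = 36.

Enumerate products U × V with U ∈ τ_X, V ∈ τ_Y (deduplicated):
  ∅ × ∅ = {} (∅)
  {λ} × {x24} = {(λ,x24)}
  {λ} × {x25} = {(λ,x25)}
  {μ} × {x24} = {(μ,x24)}
  {μ} × {x25} = {(μ,x25)}
  {λ} × {x23, x25} = {(λ,x23), (λ,x25)}
  {λ} × {x24, x25} = {(λ,x24), (λ,x25)}
  {λ, μ} × {x24} = {(λ,x24), (μ,x24)}
  {λ, μ} × {x25} = {(λ,x25), (μ,x25)}
  {μ} × {x23, x25} = {(μ,x23), (μ,x25)}
  {μ} × {x24, x25} = {(μ,x24), (μ,x25)}
  {λ} × {x23, x24, x25} = {(λ,x23), (λ,x24), (λ,x25)}
  {μ} × {x23, x24, x25} = {(μ,x23), (μ,x24), (μ,x25)}
  {λ, μ} × {x23, x25} = {(λ,x23), (λ,x25), (μ,x23), (μ,x25)}
  {λ, μ} × {x24, x25} = {(λ,x24), (λ,x25), (μ,x24), (μ,x25)}
  {λ, μ} × {x23, x24, x25} = {(λ,x23), (λ,x24), (λ,x25), (μ,x23), (μ,x24), (μ,x25)}
These 16 distinct sets form the basis B.
Close under arbitrary unions to get τ_{X×Y}; counting gives |τ_{X×Y}| = 36.


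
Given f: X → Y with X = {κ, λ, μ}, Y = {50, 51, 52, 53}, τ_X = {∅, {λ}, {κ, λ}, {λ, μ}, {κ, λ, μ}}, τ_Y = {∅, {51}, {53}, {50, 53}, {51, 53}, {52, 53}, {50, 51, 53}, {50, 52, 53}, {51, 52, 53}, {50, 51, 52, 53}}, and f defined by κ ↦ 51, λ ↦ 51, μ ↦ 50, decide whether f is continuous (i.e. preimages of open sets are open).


f is NOT continuous.

Compute f^{-1}(U) for each U ∈ τ_Y:
  U = ∅: f^{-1}(U) = ∅ ∈ τ_X ✓.
  U = {51}: f^{-1}(U) = {κ, λ} ∈ τ_X ✓.
  U = {53}: f^{-1}(U) = ∅ ∈ τ_X ✓.
  U = {50, 53}: f^{-1}(U) = {μ} ∉ τ_X ✗.
  U = {51, 53}: f^{-1}(U) = {κ, λ} ∈ τ_X ✓.
  U = {52, 53}: f^{-1}(U) = ∅ ∈ τ_X ✓.
  U = {50, 51, 53}: f^{-1}(U) = {κ, λ, μ} ∈ τ_X ✓.
  U = {50, 52, 53}: f^{-1}(U) = {μ} ∉ τ_X ✗.
  U = {51, 52, 53}: f^{-1}(U) = {κ, λ} ∈ τ_X ✓.
  U = {50, 51, 52, 53}: f^{-1}(U) = {κ, λ, μ} ∈ τ_X ✓.
Found U = {50, 53} with f^{-1}(U) = {μ} not in τ_X. Therefore f is NOT continuous.


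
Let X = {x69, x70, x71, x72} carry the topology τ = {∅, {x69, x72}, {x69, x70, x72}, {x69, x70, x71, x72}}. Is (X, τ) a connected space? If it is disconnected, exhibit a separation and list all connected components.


(X, τ) is connected.

Find clopen sets (U ∈ τ with X ∖ U ∈ τ):
  U = ∅, X ∖ U = {x69, x70, x71, x72} — both open, so U is clopen.
  U = {x69, x70, x71, x72}, X ∖ U = ∅ — both open, so U is clopen.
Only trivial clopens (∅ and X) exist, so (X, τ) is connected.
Compute connected components by grouping points that agree on all clopens:
  component: {x69, x70, x71, x72}


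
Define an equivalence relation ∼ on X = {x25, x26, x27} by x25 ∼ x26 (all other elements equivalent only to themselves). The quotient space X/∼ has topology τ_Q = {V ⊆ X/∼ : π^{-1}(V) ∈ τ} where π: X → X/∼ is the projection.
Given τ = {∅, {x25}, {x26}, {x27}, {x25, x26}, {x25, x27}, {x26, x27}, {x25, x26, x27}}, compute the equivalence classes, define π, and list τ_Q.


X/∼ = {[x25=x26], [x27]}; |τ_Q| = 4.

Equivalence classes: [x25=x26], [x27].
Quotient map π: X → X/∼ sends x25 ↦ [x25=x26], x26 ↦ [x25=x26], x27 ↦ [x27].
For each subset V ⊆ X/∼, compute π^{-1}(V) ⊆ X and check whether π^{-1}(V) ∈ τ. V is open in τ_Q iff π^{-1}(V) ∈ τ.
  V = {}: π^{-1}(V) = ∅ ∈ τ ✓.
  V = {[x25=x26]}: π^{-1}(V) = {x25, x26} ∈ τ ✓.
  V = {[x27]}: π^{-1}(V) = {x27} ∈ τ ✓.
  V = {[x25=x26], [x27]}: π^{-1}(V) = {x25, x26, x27} ∈ τ ✓.
Open sets in the quotient: τ_Q = {{}, {[x25=x26]}, {[x27]}, {[x25=x26], [x27]}} (4 elements).


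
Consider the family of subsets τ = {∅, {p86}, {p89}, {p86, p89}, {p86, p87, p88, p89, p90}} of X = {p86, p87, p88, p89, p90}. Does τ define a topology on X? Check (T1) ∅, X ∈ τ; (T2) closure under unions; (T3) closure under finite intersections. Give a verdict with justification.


τ IS a topology on X.

Axiom (T1): ∅ ∈ τ? Yes; X ∈ τ? Yes.
Axiom (T2/T3): check pairwise unions and intersections of members of τ.
All pairwise intersections and unions checked — each lies in τ. Therefore τ satisfies (T1), (T2), (T3): it IS a topology on X.


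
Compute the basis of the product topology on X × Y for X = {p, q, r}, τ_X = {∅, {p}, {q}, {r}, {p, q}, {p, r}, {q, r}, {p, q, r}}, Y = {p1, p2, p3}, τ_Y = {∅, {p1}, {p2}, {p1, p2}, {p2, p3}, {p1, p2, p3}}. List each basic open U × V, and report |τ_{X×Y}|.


Basis B = {∅ × ∅, {p} × {p1}, {p} × {p2}, {q} × {p1}, {q} × {p2}, {r} × {p1}, {r} × {p2}, {p} × {p1, p2}, {p, q} × {p1}, {p, r} × {p1}, {p} × {p2, p3}, {p, q} × {p2}, {p, r} × {p2}, {q} × {p1, p2}, {q, r} × {p1}, {q} × {p2, p3}, {q, r} × {p2}, {r} × {p1, p2}, {r} × {p2, p3}, {p} × {p1, p2, p3}, {p, q, r} × {p1}, {p, q, r} × {p2}, {q} × {p1, p2, p3}, {r} × {p1, p2, p3}, {p, q} × {p1, p2}, {p, r} × {p1, p2}, {p, q} × {p2, p3}, {p, r} × {p2, p3}, {q, r} × {p1, p2}, {q, r} × {p2, p3}, {p, q} × {p1, p2, p3}, {p, r} × {p1, p2, p3}, {p, q, r} × {p1, p2}, {p, q, r} × {p2, p3}, {q, r} × {p1, p2, p3}, {p, q, r} × {p1, p2, p3}}; |τ_{X×Y}| = 216.

Enumerate products U × V with U ∈ τ_X, V ∈ τ_Y (deduplicated):
  ∅ × ∅ = {} (∅)
  {p} × {p1} = {(p,p1)}
  {p} × {p2} = {(p,p2)}
  {q} × {p1} = {(q,p1)}
  {q} × {p2} = {(q,p2)}
  {r} × {p1} = {(r,p1)}
  {r} × {p2} = {(r,p2)}
  {p} × {p1, p2} = {(p,p1), (p,p2)}
  {p, q} × {p1} = {(p,p1), (q,p1)}
  {p, r} × {p1} = {(p,p1), (r,p1)}
  {p} × {p2, p3} = {(p,p2), (p,p3)}
  {p, q} × {p2} = {(p,p2), (q,p2)}
  {p, r} × {p2} = {(p,p2), (r,p2)}
  {q} × {p1, p2} = {(q,p1), (q,p2)}
  {q, r} × {p1} = {(q,p1), (r,p1)}
  {q} × {p2, p3} = {(q,p2), (q,p3)}
  {q, r} × {p2} = {(q,p2), (r,p2)}
  {r} × {p1, p2} = {(r,p1), (r,p2)}
  {r} × {p2, p3} = {(r,p2), (r,p3)}
  {p} × {p1, p2, p3} = {(p,p1), (p,p2), (p,p3)}
  {p, q, r} × {p1} = {(p,p1), (q,p1), (r,p1)}
  {p, q, r} × {p2} = {(p,p2), (q,p2), (r,p2)}
  {q} × {p1, p2, p3} = {(q,p1), (q,p2), (q,p3)}
  {r} × {p1, p2, p3} = {(r,p1), (r,p2), (r,p3)}
  {p, q} × {p1, p2} = {(p,p1), (p,p2), (q,p1), (q,p2)}
  {p, r} × {p1, p2} = {(p,p1), (p,p2), (r,p1), (r,p2)}
  {p, q} × {p2, p3} = {(p,p2), (p,p3), (q,p2), (q,p3)}
  {p, r} × {p2, p3} = {(p,p2), (p,p3), (r,p2), (r,p3)}
  {q, r} × {p1, p2} = {(q,p1), (q,p2), (r,p1), (r,p2)}
  {q, r} × {p2, p3} = {(q,p2), (q,p3), (r,p2), (r,p3)}
  {p, q} × {p1, p2, p3} = {(p,p1), (p,p2), (p,p3), (q,p1), (q,p2), (q,p3)}
  {p, r} × {p1, p2, p3} = {(p,p1), (p,p2), (p,p3), (r,p1), (r,p2), (r,p3)}
  {p, q, r} × {p1, p2} = {(p,p1), (p,p2), (q,p1), (q,p2), (r,p1), (r,p2)}
  {p, q, r} × {p2, p3} = {(p,p2), (p,p3), (q,p2), (q,p3), (r,p2), (r,p3)}
  {q, r} × {p1, p2, p3} = {(q,p1), (q,p2), (q,p3), (r,p1), (r,p2), (r,p3)}
  {p, q, r} × {p1, p2, p3} = {(p,p1), (p,p2), (p,p3), (q,p1), (q,p2), (q,p3), (r,p1), (r,p2), (r,p3)}
These 36 distinct sets form the basis B.
Close under arbitrary unions to get τ_{X×Y}; counting gives |τ_{X×Y}| = 216.


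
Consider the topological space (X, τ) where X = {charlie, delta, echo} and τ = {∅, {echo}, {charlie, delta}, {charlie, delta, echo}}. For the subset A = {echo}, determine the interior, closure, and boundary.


int(A) = {echo}, cl(A) = {echo}, ∂A = ∅.

Closed sets in (X, τ) are complements of opens:
  closed(X, τ) = {∅, {echo}, {charlie, delta}, {charlie, delta, echo}}.
int(A) = ⋃ {U ∈ τ : U ⊆ A}. Opens contained in A: ∅, {echo}.
Taking the union of these: int(A) = {echo}.
cl(A) = ⋂ {C closed : A ⊆ C}. Closed sets containing A: {echo}, {charlie, delta, echo}.
Intersecting these: cl(A) = {echo}.
∂A = cl(A) ∖ int(A) = {echo} ∖ {echo} = ∅.


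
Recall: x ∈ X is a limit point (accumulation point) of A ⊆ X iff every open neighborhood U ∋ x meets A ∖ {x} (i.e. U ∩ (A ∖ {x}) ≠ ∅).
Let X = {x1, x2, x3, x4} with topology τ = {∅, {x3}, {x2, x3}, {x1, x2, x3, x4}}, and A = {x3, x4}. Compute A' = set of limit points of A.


A' = {x1, x2, x4}

For each x ∈ X, list the open sets U ∈ τ with x ∈ U, then check whether U ∩ (A ∖ {x}) ≠ ∅ for every such U.
  x = x1: opens ∋ x are {x1, x2, x3, x4}; each meets A ∖ {x1}, so x IS a limit point.
  x = x2: opens ∋ x are {x2, x3}, {x1, x2, x3, x4}; each meets A ∖ {x2}, so x IS a limit point.
  x = x3: open {x3} ∋ x has {x3} ∩ (A ∖ {x3}) = ∅, so x is NOT a limit point.
  x = x4: opens ∋ x are {x1, x2, x3, x4}; each meets A ∖ {x4}, so x IS a limit point.
Collecting: A' = {x1, x2, x4}.


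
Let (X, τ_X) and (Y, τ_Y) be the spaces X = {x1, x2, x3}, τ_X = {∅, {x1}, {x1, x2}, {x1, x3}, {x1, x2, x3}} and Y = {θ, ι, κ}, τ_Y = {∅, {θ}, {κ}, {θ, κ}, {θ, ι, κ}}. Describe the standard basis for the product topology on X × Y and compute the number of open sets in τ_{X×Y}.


Basis B = {∅ × ∅, {x1} × {θ}, {x1} × {κ}, {x1} × {θ, κ}, {x1, x2} × {θ}, {x1, x3} × {θ}, {x1, x2} × {κ}, {x1, x3} × {κ}, {x1} × {θ, ι, κ}, {x1, x2, x3} × {θ}, {x1, x2, x3} × {κ}, {x1, x2} × {θ, κ}, {x1, x3} × {θ, κ}, {x1, x2} × {θ, ι, κ}, {x1, x3} × {θ, ι, κ}, {x1, x2, x3} × {θ, κ}, {x1, x2, x3} × {θ, ι, κ}}; |τ_{X×Y}| = 50.

Enumerate products U × V with U ∈ τ_X, V ∈ τ_Y (deduplicated):
  ∅ × ∅ = {} (∅)
  {x1} × {θ} = {(x1,θ)}
  {x1} × {κ} = {(x1,κ)}
  {x1} × {θ, κ} = {(x1,θ), (x1,κ)}
  {x1, x2} × {θ} = {(x1,θ), (x2,θ)}
  {x1, x3} × {θ} = {(x1,θ), (x3,θ)}
  {x1, x2} × {κ} = {(x1,κ), (x2,κ)}
  {x1, x3} × {κ} = {(x1,κ), (x3,κ)}
  {x1} × {θ, ι, κ} = {(x1,θ), (x1,ι), (x1,κ)}
  {x1, x2, x3} × {θ} = {(x1,θ), (x2,θ), (x3,θ)}
  {x1, x2, x3} × {κ} = {(x1,κ), (x2,κ), (x3,κ)}
  {x1, x2} × {θ, κ} = {(x1,θ), (x1,κ), (x2,θ), (x2,κ)}
  {x1, x3} × {θ, κ} = {(x1,θ), (x1,κ), (x3,θ), (x3,κ)}
  {x1, x2} × {θ, ι, κ} = {(x1,θ), (x1,ι), (x1,κ), (x2,θ), (x2,ι), (x2,κ)}
  {x1, x3} × {θ, ι, κ} = {(x1,θ), (x1,ι), (x1,κ), (x3,θ), (x3,ι), (x3,κ)}
  {x1, x2, x3} × {θ, κ} = {(x1,θ), (x1,κ), (x2,θ), (x2,κ), (x3,θ), (x3,κ)}
  {x1, x2, x3} × {θ, ι, κ} = {(x1,θ), (x1,ι), (x1,κ), (x2,θ), (x2,ι), (x2,κ), (x3,θ), (x3,ι), (x3,κ)}
These 17 distinct sets form the basis B.
Close under arbitrary unions to get τ_{X×Y}; counting gives |τ_{X×Y}| = 50.


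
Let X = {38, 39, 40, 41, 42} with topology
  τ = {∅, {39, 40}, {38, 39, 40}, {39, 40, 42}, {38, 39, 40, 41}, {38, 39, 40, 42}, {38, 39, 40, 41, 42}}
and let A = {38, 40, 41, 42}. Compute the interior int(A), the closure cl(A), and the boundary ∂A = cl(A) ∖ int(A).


int(A) = ∅, cl(A) = {38, 39, 40, 41, 42}, ∂A = {38, 39, 40, 41, 42}.

Closed sets in (X, τ) are complements of opens:
  closed(X, τ) = {∅, {41}, {42}, {38, 41}, {41, 42}, {38, 41, 42}, {38, 39, 40, 41, 42}}.
int(A) = ⋃ {U ∈ τ : U ⊆ A}. Opens contained in A: ∅.
Taking the union of these: int(A) = ∅.
cl(A) = ⋂ {C closed : A ⊆ C}. Closed sets containing A: {38, 39, 40, 41, 42}.
Intersecting these: cl(A) = {38, 39, 40, 41, 42}.
∂A = cl(A) ∖ int(A) = {38, 39, 40, 41, 42} ∖ ∅ = {38, 39, 40, 41, 42}.


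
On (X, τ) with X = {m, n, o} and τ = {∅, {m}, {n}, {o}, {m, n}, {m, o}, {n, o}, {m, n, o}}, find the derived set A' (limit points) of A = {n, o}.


A' = ∅

For each x ∈ X, list the open sets U ∈ τ with x ∈ U, then check whether U ∩ (A ∖ {x}) ≠ ∅ for every such U.
  x = m: open {m} ∋ x has {m} ∩ (A ∖ {m}) = ∅, so x is NOT a limit point.
  x = n: open {n} ∋ x has {n} ∩ (A ∖ {n}) = ∅, so x is NOT a limit point.
  x = o: open {o} ∋ x has {o} ∩ (A ∖ {o}) = ∅, so x is NOT a limit point.
Collecting: A' = ∅.


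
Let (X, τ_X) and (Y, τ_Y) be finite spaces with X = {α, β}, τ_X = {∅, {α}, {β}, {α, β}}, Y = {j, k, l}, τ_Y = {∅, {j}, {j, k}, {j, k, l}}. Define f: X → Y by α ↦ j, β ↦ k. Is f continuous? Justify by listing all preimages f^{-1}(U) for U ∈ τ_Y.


f IS continuous.

Compute f^{-1}(U) for each U ∈ τ_Y:
  U = ∅: f^{-1}(U) = ∅ ∈ τ_X ✓.
  U = {j}: f^{-1}(U) = {α} ∈ τ_X ✓.
  U = {j, k}: f^{-1}(U) = {α, β} ∈ τ_X ✓.
  U = {j, k, l}: f^{-1}(U) = {α, β} ∈ τ_X ✓.
Every preimage lies in τ_X, so f IS continuous.


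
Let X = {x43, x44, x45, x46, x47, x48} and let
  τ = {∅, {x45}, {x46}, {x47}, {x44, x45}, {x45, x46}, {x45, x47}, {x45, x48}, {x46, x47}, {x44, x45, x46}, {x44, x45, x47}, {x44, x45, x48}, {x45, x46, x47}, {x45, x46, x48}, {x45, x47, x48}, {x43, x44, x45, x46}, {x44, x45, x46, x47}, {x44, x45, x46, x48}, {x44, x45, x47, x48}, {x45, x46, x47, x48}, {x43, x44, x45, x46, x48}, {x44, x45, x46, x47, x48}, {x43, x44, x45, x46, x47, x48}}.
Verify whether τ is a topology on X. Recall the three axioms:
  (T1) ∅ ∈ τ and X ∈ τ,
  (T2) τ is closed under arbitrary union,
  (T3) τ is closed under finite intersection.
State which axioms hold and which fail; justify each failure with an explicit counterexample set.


τ is NOT a topology on X.

Axiom (T1): ∅ ∈ τ? Yes; X ∈ τ? Yes.
Axiom (T2/T3): check pairwise unions and intersections of members of τ.
Counterexample for (T2): {x47} ∪ {x43, x44, x45, x46} = {x43, x44, x45, x46, x47} ∉ τ. Therefore τ is NOT a topology.


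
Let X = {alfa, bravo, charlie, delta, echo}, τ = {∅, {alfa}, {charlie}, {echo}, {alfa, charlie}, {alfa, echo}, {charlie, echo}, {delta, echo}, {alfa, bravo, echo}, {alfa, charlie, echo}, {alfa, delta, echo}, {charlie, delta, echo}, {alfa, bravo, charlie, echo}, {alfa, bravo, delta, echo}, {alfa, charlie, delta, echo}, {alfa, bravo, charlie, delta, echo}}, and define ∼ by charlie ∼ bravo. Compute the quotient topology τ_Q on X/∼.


X/∼ = {[alfa], [bravo=charlie], [delta], [echo]}; |τ_Q| = 8.

Equivalence classes: [alfa], [bravo=charlie], [delta], [echo].
Quotient map π: X → X/∼ sends alfa ↦ [alfa], bravo ↦ [bravo=charlie], charlie ↦ [bravo=charlie], delta ↦ [delta], echo ↦ [echo].
For each subset V ⊆ X/∼, compute π^{-1}(V) ⊆ X and check whether π^{-1}(V) ∈ τ. V is open in τ_Q iff π^{-1}(V) ∈ τ.
  V = {}: π^{-1}(V) = ∅ ∈ τ ✓.
  V = {[alfa]}: π^{-1}(V) = {alfa} ∈ τ ✓.
  V = {[bravo=charlie]}: π^{-1}(V) = {bravo, charlie} ∉ τ ✗.
  V = {[alfa], [bravo=charlie]}: π^{-1}(V) = {alfa, bravo, charlie} ∉ τ ✗.
  V = {[delta]}: π^{-1}(V) = {delta} ∉ τ ✗.
  V = {[alfa], [delta]}: π^{-1}(V) = {alfa, delta} ∉ τ ✗.
  V = {[bravo=charlie], [delta]}: π^{-1}(V) = {bravo, charlie, delta} ∉ τ ✗.
  V = {[alfa], [bravo=charlie], [delta]}: π^{-1}(V) = {alfa, bravo, charlie, delta} ∉ τ ✗.
  V = {[echo]}: π^{-1}(V) = {echo} ∈ τ ✓.
  V = {[alfa], [echo]}: π^{-1}(V) = {alfa, echo} ∈ τ ✓.
  V = {[bravo=charlie], [echo]}: π^{-1}(V) = {bravo, charlie, echo} ∉ τ ✗.
  V = {[alfa], [bravo=charlie], [echo]}: π^{-1}(V) = {alfa, bravo, charlie, echo} ∈ τ ✓.
  V = {[delta], [echo]}: π^{-1}(V) = {delta, echo} ∈ τ ✓.
  V = {[alfa], [delta], [echo]}: π^{-1}(V) = {alfa, delta, echo} ∈ τ ✓.
  V = {[bravo=charlie], [delta], [echo]}: π^{-1}(V) = {bravo, charlie, delta, echo} ∉ τ ✗.
  V = {[alfa], [bravo=charlie], [delta], [echo]}: π^{-1}(V) = {alfa, bravo, charlie, delta, echo} ∈ τ ✓.
Open sets in the quotient: τ_Q = {{}, {[alfa]}, {[echo]}, {[alfa], [echo]}, {[alfa], [bravo=charlie], [echo]}, {[delta], [echo]}, {[alfa], [delta], [echo]}, {[alfa], [bravo=charlie], [delta], [echo]}} (8 elements).
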